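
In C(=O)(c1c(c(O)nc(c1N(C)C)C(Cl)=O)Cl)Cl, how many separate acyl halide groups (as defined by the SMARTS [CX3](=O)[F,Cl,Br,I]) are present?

2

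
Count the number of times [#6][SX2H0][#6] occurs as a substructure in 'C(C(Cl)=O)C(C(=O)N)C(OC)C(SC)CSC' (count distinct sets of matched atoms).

2

[#6][SX2H0][#6] is the SMARTS for a thioether: an aliphatic sulfur bridging two carbons with no H on the sulfur.
The molecule carries 2 separate instances of a methylthio ether (-SCH3) meeting every constraint; each maps to a distinct set of atoms, giving 2 matches.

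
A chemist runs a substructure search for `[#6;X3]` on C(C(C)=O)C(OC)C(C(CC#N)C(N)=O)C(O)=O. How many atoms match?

3

The query [#6;X3] means: any carbon (aromatic or not) with three total connections.
Check the 18 heavy atoms by environment: 7× C (X4) → no; 1× C (X2) → no; 1× N (X1) → no; 2× O (X2) → no; 3× C (X3) → match; 3× O (X1) → no; 1× N (X3) → no.
That gives 3 matching atoms.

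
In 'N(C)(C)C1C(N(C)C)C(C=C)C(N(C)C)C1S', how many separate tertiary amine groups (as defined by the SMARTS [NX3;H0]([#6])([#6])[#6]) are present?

3

[NX3;H0]([#6])([#6])[#6] is the SMARTS for a tertiary amine: a trivalent nitrogen with no H, bonded to three carbons.
The molecule carries 3 separate instances of a dimethylamino group (-N(CH3)2) meeting every constraint; each maps to a distinct set of atoms, giving 3 matches.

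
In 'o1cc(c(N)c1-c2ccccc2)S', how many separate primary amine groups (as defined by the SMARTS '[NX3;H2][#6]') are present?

[NX3;H2][#6] is the SMARTS for a primary amine: a trivalent nitrogen with two H attached to carbon.
Exactly one fragment in the molecule meets all constraints, giving 1 match.

1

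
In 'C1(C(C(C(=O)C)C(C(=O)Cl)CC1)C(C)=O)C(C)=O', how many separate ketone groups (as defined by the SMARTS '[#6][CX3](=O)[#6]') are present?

3

[#6][CX3](=O)[#6] is the SMARTS for a ketone: a carbonyl carbon (no H) flanked by two carbons.
The molecule carries 3 separate instances of an acetyl/ketone group (-C(=O)CH3) meeting every constraint; each maps to a distinct set of atoms, giving 3 matches.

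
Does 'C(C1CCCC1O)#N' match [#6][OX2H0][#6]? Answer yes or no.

No

The pattern [#6][OX2H0][#6] describes an aliphatic oxygen bridging two carbons with no H on the oxygen — an ether.
The closest candidate here is a hydroxyl group (-OH), but the oxygen has H1, not H0 bridging two carbons. No other fragment satisfies the full query, so there is no match.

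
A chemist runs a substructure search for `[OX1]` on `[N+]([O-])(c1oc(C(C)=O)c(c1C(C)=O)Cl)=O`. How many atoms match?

Check the 15 heavy atoms by environment: 1× o (aromatic, X2) → no; 4× c (aromatic, X3) → no; 2× C (X3) → no; 3× O (X1) → match; 2× C (X4) → no; 1× N (charge +1, X3) → no; 1× O (charge -1, X1) → match; 1× Cl (X1) → no.
Summing the matching environments: 3 + 1 = 4 matching atoms.

4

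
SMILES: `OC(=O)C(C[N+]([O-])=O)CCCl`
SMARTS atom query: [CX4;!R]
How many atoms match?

4

The query [CX4;!R] means: aliphatic carbon with four total connections, not in a ring.
Check the 11 heavy atoms by environment: 4× C (X4, acyclic) → match; 1× N (charge +1, X3, acyclic) → no; 1× O (charge -1, X1, acyclic) → no; 2× O (X1, acyclic) → no; 1× C (X3, acyclic) → no; 1× O (X2, acyclic) → no; 1× Cl (X1, acyclic) → no.
That gives 4 matching atoms.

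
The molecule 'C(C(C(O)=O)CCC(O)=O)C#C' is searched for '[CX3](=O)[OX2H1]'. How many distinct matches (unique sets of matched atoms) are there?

2

[CX3](=O)[OX2H1] is the SMARTS for a carboxylic acid: an sp2 carbon double-bonded to O and single-bonded to an -OH oxygen.
The molecule carries 2 separate instances of a carboxylic acid group (-C(=O)OH) meeting every constraint; each maps to a distinct set of atoms, giving 2 matches.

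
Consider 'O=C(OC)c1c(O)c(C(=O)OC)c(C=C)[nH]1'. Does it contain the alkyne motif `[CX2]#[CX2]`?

No

The pattern [CX2]#[CX2] describes a carbon-carbon triple bond — an alkyne.
The closest candidate here is a vinyl group (-CH=CH2), but the C=C is a double bond; both carbons are CX3, not CX2. No other fragment satisfies the full query, so there is no match.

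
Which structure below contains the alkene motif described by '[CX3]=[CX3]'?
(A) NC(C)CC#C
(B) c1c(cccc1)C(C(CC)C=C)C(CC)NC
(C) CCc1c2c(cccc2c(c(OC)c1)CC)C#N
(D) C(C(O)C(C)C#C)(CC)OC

B

[CX3]=[CX3] describes a non-aromatic C=C double bond between two sp2 carbons (an alkene).
(A) has an ethynyl group (-C#CH) but the C-C bond is a triple bond, not a double bond.
(B) contains a vinyl group (-CH=CH2), which satisfies every atom and bond constraint.
(C) has an ethyl group (-CH2CH3) but its C-C bond is a single bond between CX4 carbons, not CX3=CX3.
(D) has an ethynyl group (-C#CH) but the C-C bond is a triple bond, not a double bond.
So the answer is (B).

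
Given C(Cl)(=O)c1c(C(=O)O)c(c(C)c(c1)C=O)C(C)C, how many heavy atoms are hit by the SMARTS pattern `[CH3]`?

The query [CH3] means: aliphatic carbon with exactly three hydrogens.
Check the 18 heavy atoms by environment: 5× c (aromatic, H0) → no; 1× c (aromatic, H1) → no; 2× C (H0) → no; 3× O (H0) → no; 1× O (H1) → no; 3× C (H3) → match; 2× C (H1) → no; 1× Cl (H0) → no.
That gives 3 matching atoms.

3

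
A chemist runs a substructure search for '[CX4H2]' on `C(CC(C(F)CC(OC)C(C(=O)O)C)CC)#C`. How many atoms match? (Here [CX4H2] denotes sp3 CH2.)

3

Check the 17 heavy atoms by environment: 3× C (H2, X4) → match; 4× C (H1, X4) → no; 3× C (H3, X4) → no; 1× O (H0, X2) → no; 1× F (H0, X1) → no; 1× C (H0, X2) → no; 1× C (H1, X2) → no; 1× C (H0, X3) → no; 1× O (H0, X1) → no; 1× O (H1, X2) → no.
That gives 3 matching atoms.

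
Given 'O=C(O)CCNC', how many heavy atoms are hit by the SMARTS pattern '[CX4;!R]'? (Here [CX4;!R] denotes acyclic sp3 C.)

3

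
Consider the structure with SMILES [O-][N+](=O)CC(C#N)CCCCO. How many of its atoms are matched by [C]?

Check the 12 heavy atoms by environment: 7× C → match; 2× O → no; 1× N (charge +1) → no; 1× O (charge -1) → no; 1× N → no.
That gives 7 matching atoms.

7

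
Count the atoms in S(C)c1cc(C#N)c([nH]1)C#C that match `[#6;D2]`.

3

Check the 11 heavy atoms by environment: 1× n (aromatic, D2) → no; 3× c (aromatic, D3) → no; 1× c (aromatic, D2) → match; 1× S (D2) → no; 2× C (D1) → no; 2× C (D2) → match; 1× N (D1) → no.
Summing the matching environments: 1 + 2 = 3 matching atoms.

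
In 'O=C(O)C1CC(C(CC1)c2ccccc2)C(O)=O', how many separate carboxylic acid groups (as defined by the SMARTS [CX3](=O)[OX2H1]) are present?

2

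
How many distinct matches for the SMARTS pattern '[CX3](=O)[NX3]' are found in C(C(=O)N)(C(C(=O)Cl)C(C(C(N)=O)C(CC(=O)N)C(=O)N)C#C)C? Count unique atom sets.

4

[CX3](=O)[NX3] is the SMARTS for an amide: a carbonyl carbon bonded to a trivalent nitrogen.
The molecule carries 4 separate instances of a primary amide (-C(=O)NH2) meeting every constraint; each maps to a distinct set of atoms, giving 4 matches.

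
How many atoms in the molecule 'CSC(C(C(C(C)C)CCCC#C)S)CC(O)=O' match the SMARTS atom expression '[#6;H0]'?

2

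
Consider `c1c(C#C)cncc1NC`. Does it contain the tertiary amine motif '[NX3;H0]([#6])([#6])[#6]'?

No

The pattern [NX3;H0]([#6])([#6])[#6] describes a trivalent nitrogen with no H, bonded to three carbons — a tertiary amine.
The closest candidate here is an N-methylamino group (-NHCH3), but the nitrogen still has one H (H1), not H0. No other fragment satisfies the full query, so there is no match.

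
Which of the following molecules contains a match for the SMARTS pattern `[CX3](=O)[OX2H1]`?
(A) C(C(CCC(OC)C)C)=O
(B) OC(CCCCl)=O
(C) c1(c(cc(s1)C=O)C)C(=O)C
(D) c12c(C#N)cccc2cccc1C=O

B

[CX3](=O)[OX2H1] describes an sp2 carbon double-bonded to O and single-bonded to an -OH oxygen (a carboxylic acid).
(A) has an aldehyde (-CHO) but there is no singly-bonded oxygen on the carbonyl carbon.
(B) contains a carboxylic acid group (-C(=O)OH), which satisfies every atom and bond constraint.
(C) has an aldehyde (-CHO) but there is no singly-bonded oxygen on the carbonyl carbon.
(D) has an aldehyde (-CHO) but there is no singly-bonded oxygen on the carbonyl carbon.
So the answer is (B).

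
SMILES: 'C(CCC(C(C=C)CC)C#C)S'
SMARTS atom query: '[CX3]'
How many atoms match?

2

The query [CX3] means: C with X3: aliphatic carbon with exactly 3 total connections.
Check the 12 heavy atoms by environment: 7× C (X4) → no; 2× C (X2) → no; 2× C (X3) → match; 1× S (X2) → no.
That gives 2 matching atoms.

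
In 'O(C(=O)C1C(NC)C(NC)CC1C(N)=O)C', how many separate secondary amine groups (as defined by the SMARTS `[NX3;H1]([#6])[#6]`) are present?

[NX3;H1]([#6])[#6] is the SMARTS for a secondary amine: a trivalent nitrogen with one H, bonded to two carbons.
The molecule carries 2 separate instances of an N-methylamino group (-NHCH3) meeting every constraint; each maps to a distinct set of atoms, giving 2 matches.

2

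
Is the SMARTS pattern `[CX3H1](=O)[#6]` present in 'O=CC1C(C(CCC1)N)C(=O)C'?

Yes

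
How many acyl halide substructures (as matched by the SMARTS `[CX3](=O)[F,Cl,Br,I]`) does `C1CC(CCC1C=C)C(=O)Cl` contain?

1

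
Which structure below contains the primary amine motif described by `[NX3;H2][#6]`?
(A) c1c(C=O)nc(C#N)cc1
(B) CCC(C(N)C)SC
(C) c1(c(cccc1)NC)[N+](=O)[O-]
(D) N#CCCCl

B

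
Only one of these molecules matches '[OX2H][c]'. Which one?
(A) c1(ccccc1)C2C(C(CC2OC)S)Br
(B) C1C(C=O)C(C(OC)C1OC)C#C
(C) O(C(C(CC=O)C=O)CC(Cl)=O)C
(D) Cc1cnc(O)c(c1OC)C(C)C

[OX2H][c] describes a hydroxyl oxygen attached to an aromatic carbon (a phenol).
(A) has a methoxy ether (-OCH3) but the oxygen has H0, not H1.
(B) has a methoxy ether (-OCH3) but the oxygen has H0, not H1.
(C) has a methoxy ether (-OCH3) but the oxygen has H0, not H1.
(D) contains a hydroxyl group (-OH), which satisfies every atom and bond constraint.
So the answer is (D).

D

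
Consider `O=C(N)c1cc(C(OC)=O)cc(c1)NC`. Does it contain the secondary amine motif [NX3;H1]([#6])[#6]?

Yes

The pattern [NX3;H1]([#6])[#6] describes a trivalent nitrogen with one H, bonded to two carbons — a secondary amine.
The molecule carries an N-methylamino group (-NHCH3), whose atoms satisfy every constraint of the query, so the pattern matches.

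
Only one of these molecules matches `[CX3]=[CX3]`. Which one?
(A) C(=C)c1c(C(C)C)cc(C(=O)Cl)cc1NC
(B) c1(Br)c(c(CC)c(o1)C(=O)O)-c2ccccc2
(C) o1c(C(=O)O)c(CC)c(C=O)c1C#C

A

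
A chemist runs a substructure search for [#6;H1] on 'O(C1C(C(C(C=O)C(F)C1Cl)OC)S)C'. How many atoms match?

7

The query [#6;H1] means: any carbon bearing exactly one hydrogen.
Check the 15 heavy atoms by environment: 7× C (H1) → match; 3× O (H0) → no; 2× C (H3) → no; 1× F (H0) → no; 1× S (H1) → no; 1× Cl (H0) → no.
That gives 7 matching atoms.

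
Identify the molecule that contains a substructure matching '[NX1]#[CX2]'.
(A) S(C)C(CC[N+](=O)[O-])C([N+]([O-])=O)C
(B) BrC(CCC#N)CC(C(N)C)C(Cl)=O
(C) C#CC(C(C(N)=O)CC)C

[NX1]#[CX2] describes a nitrogen triple-bonded to a two-connected carbon (a nitrile).
(A) has a nitro group (-[N+](=O)[O-]) but there is no C#N triple bond.
(B) contains a nitrile (-C#N), which satisfies every atom and bond constraint.
(C) has a primary amide (-C(=O)NH2) but the nitrogen is NX3, not NX1.
So the answer is (B).

B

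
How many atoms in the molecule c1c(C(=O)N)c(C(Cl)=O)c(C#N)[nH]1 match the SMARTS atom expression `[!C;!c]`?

The query [!C;!c] means: neither aliphatic nor aromatic carbon — same as [!#6].
Check the 13 heavy atoms by environment: 1× n (aromatic) → match; 4× c (aromatic) → no; 3× C → no; 2× O → match; 2× N → match; 1× Cl → match.
Summing the matching environments: 1 + 2 + 2 + 1 = 6 matching atoms.

6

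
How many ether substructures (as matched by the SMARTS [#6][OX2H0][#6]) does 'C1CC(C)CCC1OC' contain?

1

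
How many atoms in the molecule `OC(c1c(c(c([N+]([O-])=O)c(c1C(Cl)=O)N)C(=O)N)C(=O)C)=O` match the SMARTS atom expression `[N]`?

Check the 22 heavy atoms by environment: 6× c (aromatic) → no; 5× C → no; 6× O → no; 2× N → match; 1× Cl → no; 1× N (charge +1) → match; 1× O (charge -1) → no.
Summing the matching environments: 2 + 1 = 3 matching atoms.

3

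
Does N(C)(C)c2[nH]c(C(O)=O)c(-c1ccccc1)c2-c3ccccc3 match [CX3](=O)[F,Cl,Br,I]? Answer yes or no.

The pattern [CX3](=O)[F,Cl,Br,I] describes a carbonyl carbon bonded to a halogen — an acyl halide.
The closest candidate here is a carboxylic acid group (-C(=O)OH), but the carbonyl is bonded to -OH, not to a halogen. No other fragment satisfies the full query, so there is no match.

No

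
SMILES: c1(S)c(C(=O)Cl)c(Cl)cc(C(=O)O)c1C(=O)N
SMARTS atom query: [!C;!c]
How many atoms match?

8

Check the 17 heavy atoms by environment: 6× c (aromatic) → no; 3× C → no; 4× O → match; 1× N → match; 2× Cl → match; 1× S → match.
Summing the matching environments: 4 + 1 + 2 + 1 = 8 matching atoms.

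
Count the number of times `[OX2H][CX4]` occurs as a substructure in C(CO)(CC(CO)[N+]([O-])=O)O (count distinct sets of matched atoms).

[OX2H][CX4] is the SMARTS for an aliphatic alcohol: a hydroxyl oxygen bound to an sp3 (X4) carbon.
The molecule carries 3 separate instances of a hydroxyl group (-OH) meeting every constraint; each maps to a distinct set of atoms, giving 3 matches.

3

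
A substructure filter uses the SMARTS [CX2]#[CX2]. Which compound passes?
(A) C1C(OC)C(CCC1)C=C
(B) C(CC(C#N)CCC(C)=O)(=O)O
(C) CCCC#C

C

[CX2]#[CX2] describes a carbon-carbon triple bond (an alkyne).
(A) has a vinyl group (-CH=CH2) but the C=C is a double bond; both carbons are CX3, not CX2.
(B) has a nitrile (-C#N) but the triple bond is C#N, not C#C.
(C) contains an ethynyl group (-C#CH), which satisfies every atom and bond constraint.
So the answer is (C).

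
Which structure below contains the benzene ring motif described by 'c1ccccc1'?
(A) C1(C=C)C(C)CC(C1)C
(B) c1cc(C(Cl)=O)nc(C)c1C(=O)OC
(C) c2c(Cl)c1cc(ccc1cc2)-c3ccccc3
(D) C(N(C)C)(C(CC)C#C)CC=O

c1ccccc1 describes six aromatic carbons in a ring (a benzene ring).
(A) has a methyl group (-CH3) but no six-membered all-carbon aromatic ring is present.
(B) has a methyl group (-CH3) but no six-membered all-carbon aromatic ring is present.
(C) contains a phenyl ring, which satisfies every atom and bond constraint.
(D) has a methyl group (-CH3) but no six-membered all-carbon aromatic ring is present.
So the answer is (C).

C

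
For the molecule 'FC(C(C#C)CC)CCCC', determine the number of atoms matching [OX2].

0

The query [OX2] means: aliphatic oxygen with two total connections — ether, hydroxyl, or ester single-bond O.
Check the 11 heavy atoms by environment: 8× C (X4) → no; 2× C (X2) → no; 1× F (X1) → no.
No environment satisfies the query, so 0 matching atoms.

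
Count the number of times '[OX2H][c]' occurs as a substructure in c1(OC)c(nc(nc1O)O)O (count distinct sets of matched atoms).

[OX2H][c] is the SMARTS for a phenol: a hydroxyl oxygen attached to an aromatic carbon.
The molecule carries 3 separate instances of a hydroxyl group (-OH) meeting every constraint; each maps to a distinct set of atoms, giving 3 matches.

3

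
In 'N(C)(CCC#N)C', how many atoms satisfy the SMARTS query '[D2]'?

Check the 7 heavy atoms by environment: 3× C (D2) → match; 1× N (D1) → no; 1× N (D3) → no; 2× C (D1) → no.
That gives 3 matching atoms.

3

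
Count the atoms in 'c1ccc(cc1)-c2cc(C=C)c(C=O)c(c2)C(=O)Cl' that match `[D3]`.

6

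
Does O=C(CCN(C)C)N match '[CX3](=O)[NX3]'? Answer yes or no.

Yes

The pattern [CX3](=O)[NX3] describes a carbonyl carbon bonded to a trivalent nitrogen — an amide.
The molecule carries a primary amide (-C(=O)NH2), whose atoms satisfy every constraint of the query, so the pattern matches.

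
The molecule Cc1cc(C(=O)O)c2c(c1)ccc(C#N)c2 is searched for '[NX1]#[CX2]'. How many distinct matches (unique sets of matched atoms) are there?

[NX1]#[CX2] is the SMARTS for a nitrile: a nitrogen triple-bonded to a two-connected carbon.
Exactly one fragment in the molecule meets all constraints, giving 1 match.

1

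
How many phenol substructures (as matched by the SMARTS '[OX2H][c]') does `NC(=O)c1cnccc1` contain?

0

[OX2H][c] is the SMARTS for a phenol: a hydroxyl oxygen attached to an aromatic carbon.
No fragment in the molecule satisfies every constraint, giving 0 matches.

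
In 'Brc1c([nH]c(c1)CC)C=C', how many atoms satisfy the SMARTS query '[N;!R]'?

0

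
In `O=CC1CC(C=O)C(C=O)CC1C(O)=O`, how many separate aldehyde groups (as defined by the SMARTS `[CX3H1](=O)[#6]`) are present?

[CX3H1](=O)[#6] is the SMARTS for an aldehyde: an sp2 carbon with one H, double-bonded to O and single-bonded to carbon.
The molecule carries 3 separate instances of an aldehyde (-CHO) meeting every constraint; each maps to a distinct set of atoms, giving 3 matches.

3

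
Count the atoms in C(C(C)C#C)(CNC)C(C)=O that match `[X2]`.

Check the 11 heavy atoms by environment: 6× C (X4) → no; 1× N (X3) → no; 1× C (X3) → no; 1× O (X1) → no; 2× C (X2) → match.
That gives 2 matching atoms.

2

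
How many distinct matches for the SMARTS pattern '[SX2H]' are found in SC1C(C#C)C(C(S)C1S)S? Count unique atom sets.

4

[SX2H] is the SMARTS for a thiol: an aliphatic sulfur with two connections, one being H.
The molecule carries 4 separate instances of a thiol (-SH) meeting every constraint; each maps to a distinct set of atoms, giving 4 matches.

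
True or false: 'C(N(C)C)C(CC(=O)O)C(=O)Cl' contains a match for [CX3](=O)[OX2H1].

The pattern [CX3](=O)[OX2H1] describes an sp2 carbon double-bonded to O and single-bonded to an -OH oxygen — a carboxylic acid.
The molecule carries a carboxylic acid group (-C(=O)OH), whose atoms satisfy every constraint of the query, so the pattern matches.

True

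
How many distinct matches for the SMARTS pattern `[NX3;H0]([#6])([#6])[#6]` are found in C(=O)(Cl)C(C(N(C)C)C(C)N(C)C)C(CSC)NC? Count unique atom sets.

[NX3;H0]([#6])([#6])[#6] is the SMARTS for a tertiary amine: a trivalent nitrogen with no H, bonded to three carbons.
The molecule carries 2 separate instances of a dimethylamino group (-N(CH3)2) meeting every constraint; each maps to a distinct set of atoms, giving 2 matches.

2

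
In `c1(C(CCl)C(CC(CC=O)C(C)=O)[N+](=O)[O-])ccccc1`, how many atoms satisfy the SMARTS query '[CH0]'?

1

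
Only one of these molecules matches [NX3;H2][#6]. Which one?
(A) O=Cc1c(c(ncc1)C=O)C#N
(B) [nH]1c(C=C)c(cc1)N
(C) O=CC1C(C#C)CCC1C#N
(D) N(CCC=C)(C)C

B

[NX3;H2][#6] describes a trivalent nitrogen with two H attached to carbon (a primary amine).
(A) has a nitrile (-C#N) but the nitrogen is NX1 (triple-bonded), not NX3 with two H.
(B) contains a primary amino group (-NH2), which satisfies every atom and bond constraint.
(C) has a nitrile (-C#N) but the nitrogen is NX1 (triple-bonded), not NX3 with two H.
(D) has a dimethylamino group (-N(CH3)2) but the nitrogen has H0, not H2.
So the answer is (B).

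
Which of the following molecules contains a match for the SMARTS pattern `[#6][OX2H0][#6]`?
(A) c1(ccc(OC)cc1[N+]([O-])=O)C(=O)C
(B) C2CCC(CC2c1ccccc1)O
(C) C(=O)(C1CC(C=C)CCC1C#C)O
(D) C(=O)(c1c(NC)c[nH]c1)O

[#6][OX2H0][#6] describes an aliphatic oxygen bridging two carbons with no H on the oxygen (an ether).
(A) contains a methoxy ether (-OCH3), which satisfies every atom and bond constraint.
(B) has a hydroxyl group (-OH) but the oxygen has H1, not H0 bridging two carbons.
(C) has a carboxylic acid group (-C(=O)OH) but the -OH oxygen has H1; the =O is OX1, not OX2.
(D) has a carboxylic acid group (-C(=O)OH) but the -OH oxygen has H1; the =O is OX1, not OX2.
So the answer is (A).

A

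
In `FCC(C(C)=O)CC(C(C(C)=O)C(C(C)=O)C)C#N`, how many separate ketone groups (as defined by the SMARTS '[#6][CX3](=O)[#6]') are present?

[#6][CX3](=O)[#6] is the SMARTS for a ketone: a carbonyl carbon (no H) flanked by two carbons.
The molecule carries 3 separate instances of an acetyl/ketone group (-C(=O)CH3) meeting every constraint; each maps to a distinct set of atoms, giving 3 matches.

3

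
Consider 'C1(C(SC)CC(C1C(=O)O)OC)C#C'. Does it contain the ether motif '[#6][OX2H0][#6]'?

Yes

The pattern [#6][OX2H0][#6] describes an aliphatic oxygen bridging two carbons with no H on the oxygen — an ether.
The molecule carries a methoxy ether (-OCH3), whose atoms satisfy every constraint of the query, so the pattern matches.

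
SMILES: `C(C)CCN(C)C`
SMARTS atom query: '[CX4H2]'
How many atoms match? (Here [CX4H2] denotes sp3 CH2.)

Check the 7 heavy atoms by environment: 3× C (H2, X4) → match; 1× N (H0, X3) → no; 3× C (H3, X4) → no.
That gives 3 matching atoms.

3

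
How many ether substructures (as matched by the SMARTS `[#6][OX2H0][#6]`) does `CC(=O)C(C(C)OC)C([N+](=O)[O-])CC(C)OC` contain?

[#6][OX2H0][#6] is the SMARTS for an ether: an aliphatic oxygen bridging two carbons with no H on the oxygen.
The molecule carries 2 separate instances of a methoxy ether (-OCH3) meeting every constraint; each maps to a distinct set of atoms, giving 2 matches.

2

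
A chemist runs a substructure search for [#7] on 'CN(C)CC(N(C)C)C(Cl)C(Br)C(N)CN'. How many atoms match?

The query [#7] means: #7 matches any nitrogen atom regardless of aromaticity.
Check the 16 heavy atoms by environment: 10× C → no; 4× N → match; 1× Br → no; 1× Cl → no.
That gives 4 matching atoms.

4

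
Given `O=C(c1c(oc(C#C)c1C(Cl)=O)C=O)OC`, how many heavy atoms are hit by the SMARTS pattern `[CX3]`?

3

Check the 16 heavy atoms by environment: 1× o (aromatic, X2) → no; 4× c (aromatic, X3) → no; 3× C (X3) → match; 3× O (X1) → no; 2× C (X2) → no; 1× O (X2) → no; 1× C (X4) → no; 1× Cl (X1) → no.
That gives 3 matching atoms.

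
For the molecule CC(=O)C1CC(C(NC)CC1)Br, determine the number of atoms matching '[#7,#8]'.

The query [#7,#8] means: nitrogen or oxygen (comma = OR).
Check the 12 heavy atoms by environment: 9× C → no; 1× Br → no; 1× N → match; 1× O → match.
Summing the matching environments: 1 + 1 = 2 matching atoms.

2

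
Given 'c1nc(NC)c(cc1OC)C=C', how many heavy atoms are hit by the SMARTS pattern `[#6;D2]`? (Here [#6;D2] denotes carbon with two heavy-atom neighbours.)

3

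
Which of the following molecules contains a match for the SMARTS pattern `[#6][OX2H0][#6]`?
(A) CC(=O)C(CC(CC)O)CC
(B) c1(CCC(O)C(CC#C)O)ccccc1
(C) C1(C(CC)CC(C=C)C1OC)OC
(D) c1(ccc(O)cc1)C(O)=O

C

[#6][OX2H0][#6] describes an aliphatic oxygen bridging two carbons with no H on the oxygen (an ether).
(A) has a hydroxyl group (-OH) but the oxygen has H1, not H0 bridging two carbons.
(B) has a hydroxyl group (-OH) but the oxygen has H1, not H0 bridging two carbons.
(C) contains a methoxy ether (-OCH3), which satisfies every atom and bond constraint.
(D) has a carboxylic acid group (-C(=O)OH) but the -OH oxygen has H1; the =O is OX1, not OX2.
So the answer is (C).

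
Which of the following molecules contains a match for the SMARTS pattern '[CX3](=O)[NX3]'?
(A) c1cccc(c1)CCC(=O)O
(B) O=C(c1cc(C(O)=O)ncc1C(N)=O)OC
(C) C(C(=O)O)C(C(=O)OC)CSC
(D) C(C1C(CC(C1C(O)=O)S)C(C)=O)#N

B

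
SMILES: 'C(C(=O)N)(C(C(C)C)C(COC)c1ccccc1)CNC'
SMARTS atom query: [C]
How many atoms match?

11

The query [C] means: uppercase C matches aliphatic (non-aromatic) carbon only.
Check the 21 heavy atoms by environment: 11× C → match; 2× N → no; 2× O → no; 6× c (aromatic) → no.
That gives 11 matching atoms.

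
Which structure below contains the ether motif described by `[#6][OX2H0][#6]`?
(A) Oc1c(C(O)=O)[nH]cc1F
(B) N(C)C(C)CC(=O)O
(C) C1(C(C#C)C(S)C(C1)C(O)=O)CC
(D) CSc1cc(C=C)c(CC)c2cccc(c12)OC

[#6][OX2H0][#6] describes an aliphatic oxygen bridging two carbons with no H on the oxygen (an ether).
(A) has a carboxylic acid group (-C(=O)OH) but the -OH oxygen has H1; the =O is OX1, not OX2.
(B) has a carboxylic acid group (-C(=O)OH) but the -OH oxygen has H1; the =O is OX1, not OX2.
(C) has a carboxylic acid group (-C(=O)OH) but the -OH oxygen has H1; the =O is OX1, not OX2.
(D) contains a methoxy ether (-OCH3), which satisfies every atom and bond constraint.
So the answer is (D).

D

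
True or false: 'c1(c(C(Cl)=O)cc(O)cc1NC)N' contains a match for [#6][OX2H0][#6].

False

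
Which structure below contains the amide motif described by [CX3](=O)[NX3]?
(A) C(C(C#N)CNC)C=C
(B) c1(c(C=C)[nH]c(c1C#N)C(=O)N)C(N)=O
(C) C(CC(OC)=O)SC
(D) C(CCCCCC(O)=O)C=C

[CX3](=O)[NX3] describes a carbonyl carbon bonded to a trivalent nitrogen (an amide).
(A) has a nitrile (-C#N) but the nitrile N is NX1 (triple-bonded), not NX3.
(B) contains a primary amide (-C(=O)NH2), which satisfies every atom and bond constraint.
(C) has a methyl-ester group (-C(=O)OCH3) but the carbonyl is bonded to O, not to an NX3 nitrogen.
(D) has a carboxylic acid group (-C(=O)OH) but the carbonyl is bonded to O, not to an NX3 nitrogen.
So the answer is (B).

B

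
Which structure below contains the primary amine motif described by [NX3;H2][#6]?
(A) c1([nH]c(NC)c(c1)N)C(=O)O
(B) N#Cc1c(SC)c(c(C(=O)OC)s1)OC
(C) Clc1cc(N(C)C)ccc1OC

[NX3;H2][#6] describes a trivalent nitrogen with two H attached to carbon (a primary amine).
(A) contains a primary amino group (-NH2), which satisfies every atom and bond constraint.
(B) has a nitrile (-C#N) but the nitrogen is NX1 (triple-bonded), not NX3 with two H.
(C) has a dimethylamino group (-N(CH3)2) but the nitrogen has H0, not H2.
So the answer is (A).

A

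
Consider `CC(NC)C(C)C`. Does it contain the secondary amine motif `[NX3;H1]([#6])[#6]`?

Yes

The pattern [NX3;H1]([#6])[#6] describes a trivalent nitrogen with one H, bonded to two carbons — a secondary amine.
The molecule carries an N-methylamino group (-NHCH3), whose atoms satisfy every constraint of the query, so the pattern matches.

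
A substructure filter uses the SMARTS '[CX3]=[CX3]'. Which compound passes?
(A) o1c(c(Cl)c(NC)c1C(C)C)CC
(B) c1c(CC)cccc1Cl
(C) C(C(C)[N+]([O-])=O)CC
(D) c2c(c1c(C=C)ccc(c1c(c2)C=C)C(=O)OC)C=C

D

[CX3]=[CX3] describes a non-aromatic C=C double bond between two sp2 carbons (an alkene).
(A) has an ethyl group (-CH2CH3) but its C-C bond is a single bond between CX4 carbons, not CX3=CX3.
(B) has an ethyl group (-CH2CH3) but its C-C bond is a single bond between CX4 carbons, not CX3=CX3.
(C) has an ethyl group (-CH2CH3) but its C-C bond is a single bond between CX4 carbons, not CX3=CX3.
(D) contains a vinyl group (-CH=CH2), which satisfies every atom and bond constraint.
So the answer is (D).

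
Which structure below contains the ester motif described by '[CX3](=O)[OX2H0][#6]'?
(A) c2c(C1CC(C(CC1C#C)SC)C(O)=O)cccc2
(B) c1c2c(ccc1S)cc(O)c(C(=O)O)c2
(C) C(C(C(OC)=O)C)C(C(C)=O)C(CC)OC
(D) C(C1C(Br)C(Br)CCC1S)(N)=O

C

[CX3](=O)[OX2H0][#6] describes a carbonyl carbon bonded to an oxygen that is itself bonded to carbon (no H on that O) (an ester).
(A) has a carboxylic acid group (-C(=O)OH) but the singly-bonded O carries H (OX2H1, not H0).
(B) has a carboxylic acid group (-C(=O)OH) but the singly-bonded O carries H (OX2H1, not H0).
(C) contains a methyl-ester group (-C(=O)OCH3), which satisfies every atom and bond constraint.
(D) has a primary amide (-C(=O)NH2) but the carbonyl is bonded to N, not to an O-C linkage.
So the answer is (C).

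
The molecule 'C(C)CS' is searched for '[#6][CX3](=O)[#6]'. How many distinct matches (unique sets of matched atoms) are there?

0

[#6][CX3](=O)[#6] is the SMARTS for a ketone: a carbonyl carbon (no H) flanked by two carbons.
No fragment in the molecule satisfies every constraint, giving 0 matches.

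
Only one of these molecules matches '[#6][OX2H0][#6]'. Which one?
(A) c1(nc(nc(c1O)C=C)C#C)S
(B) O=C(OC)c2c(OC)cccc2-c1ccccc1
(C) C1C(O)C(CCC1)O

B

[#6][OX2H0][#6] describes an aliphatic oxygen bridging two carbons with no H on the oxygen (an ether).
(A) has a hydroxyl group (-OH) but the oxygen has H1, not H0 bridging two carbons.
(B) contains a methoxy ether (-OCH3), which satisfies every atom and bond constraint.
(C) has a hydroxyl group (-OH) but the oxygen has H1, not H0 bridging two carbons.
So the answer is (B).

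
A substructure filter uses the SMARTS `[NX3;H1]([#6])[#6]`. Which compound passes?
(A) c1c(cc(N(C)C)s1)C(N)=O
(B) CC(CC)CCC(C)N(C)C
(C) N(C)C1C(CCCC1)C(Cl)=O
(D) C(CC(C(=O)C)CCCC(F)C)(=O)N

[NX3;H1]([#6])[#6] describes a trivalent nitrogen with one H, bonded to two carbons (a secondary amine).
(A) has a dimethylamino group (-N(CH3)2) but the nitrogen has H0, not H1.
(B) has a dimethylamino group (-N(CH3)2) but the nitrogen has H0, not H1.
(C) contains an N-methylamino group (-NHCH3), which satisfies every atom and bond constraint.
(D) has a primary amide (-C(=O)NH2) but the -C(=O)NH2 nitrogen has H2, not H1.
So the answer is (C).

C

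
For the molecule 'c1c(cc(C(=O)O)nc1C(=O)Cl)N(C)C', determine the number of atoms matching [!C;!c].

6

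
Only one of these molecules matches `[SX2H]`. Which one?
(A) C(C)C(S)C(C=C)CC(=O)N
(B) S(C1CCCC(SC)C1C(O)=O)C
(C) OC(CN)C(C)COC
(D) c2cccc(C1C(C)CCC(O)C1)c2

A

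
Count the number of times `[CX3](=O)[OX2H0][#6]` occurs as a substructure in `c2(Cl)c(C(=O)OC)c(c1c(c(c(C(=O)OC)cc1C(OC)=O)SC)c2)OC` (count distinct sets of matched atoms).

3

[CX3](=O)[OX2H0][#6] is the SMARTS for an ester: a carbonyl carbon bonded to an oxygen that is itself bonded to carbon (no H on that O).
The molecule carries 3 separate instances of a methyl-ester group (-C(=O)OCH3) meeting every constraint; each maps to a distinct set of atoms, giving 3 matches.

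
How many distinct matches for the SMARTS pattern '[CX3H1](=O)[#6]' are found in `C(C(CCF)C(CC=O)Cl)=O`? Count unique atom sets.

2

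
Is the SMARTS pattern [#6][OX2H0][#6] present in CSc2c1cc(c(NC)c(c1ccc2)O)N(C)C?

No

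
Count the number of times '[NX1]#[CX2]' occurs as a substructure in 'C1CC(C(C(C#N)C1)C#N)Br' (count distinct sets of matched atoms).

2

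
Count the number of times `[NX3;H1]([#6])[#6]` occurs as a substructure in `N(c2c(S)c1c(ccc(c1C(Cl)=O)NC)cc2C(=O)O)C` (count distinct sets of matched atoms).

2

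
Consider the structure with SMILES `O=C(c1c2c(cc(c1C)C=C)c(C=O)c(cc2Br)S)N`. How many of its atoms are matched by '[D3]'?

9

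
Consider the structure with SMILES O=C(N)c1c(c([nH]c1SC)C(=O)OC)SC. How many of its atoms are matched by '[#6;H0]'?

6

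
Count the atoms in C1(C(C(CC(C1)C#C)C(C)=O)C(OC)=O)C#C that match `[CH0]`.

4

Check the 17 heavy atoms by environment: 6× C (H1) → no; 2× C (H2) → no; 4× C (H0) → match; 3× O (H0) → no; 2× C (H3) → no.
That gives 4 matching atoms.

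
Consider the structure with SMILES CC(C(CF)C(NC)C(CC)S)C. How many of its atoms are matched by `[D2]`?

3

The query [D2] means: atom with exactly two heavy-atom neighbours.
Check the 13 heavy atoms by environment: 4× C (D1) → no; 2× C (D2) → match; 4× C (D3) → no; 1× F (D1) → no; 1× N (D2) → match; 1× S (D1) → no.
Summing the matching environments: 2 + 1 = 3 matching atoms.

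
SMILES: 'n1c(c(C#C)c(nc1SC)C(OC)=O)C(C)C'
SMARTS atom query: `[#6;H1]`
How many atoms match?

The query [#6;H1] means: any carbon bearing exactly one hydrogen.
Check the 17 heavy atoms by environment: 2× n (aromatic, H0) → no; 4× c (aromatic, H0) → no; 2× C (H0) → no; 2× C (H1) → match; 2× O (H0) → no; 4× C (H3) → no; 1× S (H0) → no.
That gives 2 matching atoms.

2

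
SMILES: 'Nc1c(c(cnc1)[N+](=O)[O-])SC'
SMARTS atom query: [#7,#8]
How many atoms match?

5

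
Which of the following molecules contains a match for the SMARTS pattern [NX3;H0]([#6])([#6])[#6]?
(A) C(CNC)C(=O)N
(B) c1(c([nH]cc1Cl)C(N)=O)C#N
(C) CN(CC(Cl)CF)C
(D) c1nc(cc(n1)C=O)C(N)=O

[NX3;H0]([#6])([#6])[#6] describes a trivalent nitrogen with no H, bonded to three carbons (a tertiary amine).
(A) has an N-methylamino group (-NHCH3) but the nitrogen still has one H (H1), not H0.
(B) has a primary amide (-C(=O)NH2) but the amide nitrogen has H2 and only one carbon neighbour.
(C) contains a dimethylamino group (-N(CH3)2), which satisfies every atom and bond constraint.
(D) has a primary amide (-C(=O)NH2) but the amide nitrogen has H2 and only one carbon neighbour.
So the answer is (C).

C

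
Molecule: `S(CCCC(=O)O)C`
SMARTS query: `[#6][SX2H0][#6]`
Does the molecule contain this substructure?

Yes

The pattern [#6][SX2H0][#6] describes an aliphatic sulfur bridging two carbons with no H on the sulfur — a thioether.
The molecule carries a methylthio ether (-SCH3), whose atoms satisfy every constraint of the query, so the pattern matches.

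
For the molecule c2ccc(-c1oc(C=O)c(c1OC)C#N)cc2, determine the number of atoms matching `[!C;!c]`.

4

The query [!C;!c] means: neither aliphatic nor aromatic carbon — same as [!#6].
Check the 17 heavy atoms by environment: 1× o (aromatic) → match; 10× c (aromatic) → no; 2× O → match; 3× C → no; 1× N → match.
Summing the matching environments: 1 + 2 + 1 = 4 matching atoms.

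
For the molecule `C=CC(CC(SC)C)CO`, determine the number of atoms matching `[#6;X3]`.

2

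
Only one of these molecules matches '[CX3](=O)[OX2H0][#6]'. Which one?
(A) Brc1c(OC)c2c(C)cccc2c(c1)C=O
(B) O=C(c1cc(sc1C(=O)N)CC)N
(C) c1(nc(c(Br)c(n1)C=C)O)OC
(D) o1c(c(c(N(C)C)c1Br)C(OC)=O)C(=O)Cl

D

[CX3](=O)[OX2H0][#6] describes a carbonyl carbon bonded to an oxygen that is itself bonded to carbon (no H on that O) (an ester).
(A) has a methoxy ether (-OCH3) but the ether oxygen is not adjacent to a C=O carbon.
(B) has a primary amide (-C(=O)NH2) but the carbonyl is bonded to N, not to an O-C linkage.
(C) has a methoxy ether (-OCH3) but the ether oxygen is not adjacent to a C=O carbon.
(D) contains a methyl-ester group (-C(=O)OCH3), which satisfies every atom and bond constraint.
So the answer is (D).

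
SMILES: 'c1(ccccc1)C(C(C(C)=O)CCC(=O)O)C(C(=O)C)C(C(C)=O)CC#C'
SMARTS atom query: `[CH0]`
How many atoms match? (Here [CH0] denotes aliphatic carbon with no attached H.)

5

The query [CH0] means: aliphatic carbon with no attached hydrogen.
Check the 27 heavy atoms by environment: 3× C (H2) → no; 5× C (H1) → no; 5× C (H0) → match; 4× O (H0) → no; 3× C (H3) → no; 1× c (aromatic, H0) → no; 5× c (aromatic, H1) → no; 1× O (H1) → no.
That gives 5 matching atoms.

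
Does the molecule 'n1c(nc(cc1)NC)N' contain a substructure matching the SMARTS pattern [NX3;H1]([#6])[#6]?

The pattern [NX3;H1]([#6])[#6] describes a trivalent nitrogen with one H, bonded to two carbons — a secondary amine.
The molecule carries an N-methylamino group (-NHCH3), whose atoms satisfy every constraint of the query, so the pattern matches.

Yes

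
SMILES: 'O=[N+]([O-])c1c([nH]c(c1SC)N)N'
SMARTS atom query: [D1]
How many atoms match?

The query [D1] means: atom with exactly one heavy-atom neighbour (degree 1).
Check the 12 heavy atoms by environment: 1× n (aromatic, D2) → no; 4× c (aromatic, D3) → no; 2× N (D1) → match; 1× S (D2) → no; 1× C (D1) → match; 1× N (charge +1, D3) → no; 1× O (charge -1, D1) → match; 1× O (D1) → match.
Summing the matching environments: 2 + 1 + 1 + 1 = 5 matching atoms.

5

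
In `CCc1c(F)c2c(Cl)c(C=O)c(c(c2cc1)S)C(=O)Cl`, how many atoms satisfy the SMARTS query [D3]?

9

The query [D3] means: atom with exactly three heavy-atom neighbours.
Check the 20 heavy atoms by environment: 8× c (aromatic, D3) → match; 2× c (aromatic, D2) → no; 2× C (D2) → no; 1× C (D1) → no; 1× S (D1) → no; 2× Cl (D1) → no; 1× F (D1) → no; 2× O (D1) → no; 1× C (D3) → match.
Summing the matching environments: 8 + 1 = 9 matching atoms.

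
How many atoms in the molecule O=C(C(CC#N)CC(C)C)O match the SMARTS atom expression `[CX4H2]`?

2

The query [CX4H2] means: sp3 carbon (X4) with exactly two hydrogens.
Check the 11 heavy atoms by environment: 2× C (H2, X4) → match; 2× C (H1, X4) → no; 1× C (H0, X3) → no; 1× O (H0, X1) → no; 1× O (H1, X2) → no; 2× C (H3, X4) → no; 1× C (H0, X2) → no; 1× N (H0, X1) → no.
That gives 2 matching atoms.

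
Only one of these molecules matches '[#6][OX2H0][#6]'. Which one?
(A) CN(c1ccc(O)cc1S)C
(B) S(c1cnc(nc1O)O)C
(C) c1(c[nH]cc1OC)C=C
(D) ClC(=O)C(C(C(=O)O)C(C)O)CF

C

[#6][OX2H0][#6] describes an aliphatic oxygen bridging two carbons with no H on the oxygen (an ether).
(A) has a hydroxyl group (-OH) but the oxygen has H1, not H0 bridging two carbons.
(B) has a hydroxyl group (-OH) but the oxygen has H1, not H0 bridging two carbons.
(C) contains a methoxy ether (-OCH3), which satisfies every atom and bond constraint.
(D) has a hydroxyl group (-OH) but the oxygen has H1, not H0 bridging two carbons.
So the answer is (C).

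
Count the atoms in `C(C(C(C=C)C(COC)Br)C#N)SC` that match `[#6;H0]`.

1

The query [#6;H0] means: any carbon with no attached hydrogen.
Check the 14 heavy atoms by environment: 3× C (H2) → no; 4× C (H1) → no; 1× S (H0) → no; 2× C (H3) → no; 1× Br (H0) → no; 1× C (H0) → match; 1× N (H0) → no; 1× O (H0) → no.
That gives 1 matching atom.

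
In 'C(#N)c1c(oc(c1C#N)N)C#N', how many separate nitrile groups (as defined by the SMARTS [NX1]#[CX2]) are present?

3

[NX1]#[CX2] is the SMARTS for a nitrile: a nitrogen triple-bonded to a two-connected carbon.
The molecule carries 3 separate instances of a nitrile (-C#N) meeting every constraint; each maps to a distinct set of atoms, giving 3 matches.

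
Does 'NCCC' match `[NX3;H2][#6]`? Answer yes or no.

Yes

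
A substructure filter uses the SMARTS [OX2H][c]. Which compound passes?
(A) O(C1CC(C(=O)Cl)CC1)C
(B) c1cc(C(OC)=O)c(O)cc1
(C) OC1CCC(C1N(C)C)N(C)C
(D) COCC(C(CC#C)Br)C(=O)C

[OX2H][c] describes a hydroxyl oxygen attached to an aromatic carbon (a phenol).
(A) has a methoxy ether (-OCH3) but the oxygen has H0, not H1.
(B) contains a hydroxyl group (-OH), which satisfies every atom and bond constraint.
(C) has a hydroxyl group (-OH) but the -OH is on an aliphatic carbon, not an aromatic c.
(D) has a methoxy ether (-OCH3) but the oxygen has H0, not H1.
So the answer is (B).

B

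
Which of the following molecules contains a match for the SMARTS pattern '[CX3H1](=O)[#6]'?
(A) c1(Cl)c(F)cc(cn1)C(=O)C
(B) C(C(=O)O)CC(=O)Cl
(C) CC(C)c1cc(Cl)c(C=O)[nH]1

C

[CX3H1](=O)[#6] describes an sp2 carbon with one H, double-bonded to O and single-bonded to carbon (an aldehyde).
(A) has an acetyl/ketone group (-C(=O)CH3) but the carbonyl carbon has H0 (two carbon neighbours), not H1.
(B) has a carboxylic acid group (-C(=O)OH) but the carbonyl carbon has H0 and is bonded to O, not H1.
(C) contains an aldehyde (-CHO), which satisfies every atom and bond constraint.
So the answer is (C).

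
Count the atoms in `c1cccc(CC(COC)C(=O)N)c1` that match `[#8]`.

The query [#8] means: #8 matches any oxygen atom.
Check the 14 heavy atoms by environment: 5× C → no; 6× c (aromatic) → no; 2× O → match; 1× N → no.
That gives 2 matching atoms.

2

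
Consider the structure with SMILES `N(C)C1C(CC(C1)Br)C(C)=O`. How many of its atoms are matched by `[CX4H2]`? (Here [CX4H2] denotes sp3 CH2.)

2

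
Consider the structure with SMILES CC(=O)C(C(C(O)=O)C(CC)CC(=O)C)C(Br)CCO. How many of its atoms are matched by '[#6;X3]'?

3

The query [#6;X3] means: any carbon (aromatic or not) with three total connections.
Check the 20 heavy atoms by environment: 11× C (X4) → no; 3× C (X3) → match; 3× O (X1) → no; 2× O (X2) → no; 1× Br (X1) → no.
That gives 3 matching atoms.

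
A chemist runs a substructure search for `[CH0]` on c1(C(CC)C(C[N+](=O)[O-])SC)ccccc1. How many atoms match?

0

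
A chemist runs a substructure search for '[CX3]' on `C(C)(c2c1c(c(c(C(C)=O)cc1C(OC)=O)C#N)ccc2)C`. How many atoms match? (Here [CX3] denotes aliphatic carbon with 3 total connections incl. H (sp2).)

2

The query [CX3] means: C with X3: aliphatic carbon with exactly 3 total connections.
Check the 22 heavy atoms by environment: 10× c (aromatic, X3) → no; 1× C (X2) → no; 1× N (X1) → no; 5× C (X4) → no; 2× C (X3) → match; 2× O (X1) → no; 1× O (X2) → no.
That gives 2 matching atoms.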